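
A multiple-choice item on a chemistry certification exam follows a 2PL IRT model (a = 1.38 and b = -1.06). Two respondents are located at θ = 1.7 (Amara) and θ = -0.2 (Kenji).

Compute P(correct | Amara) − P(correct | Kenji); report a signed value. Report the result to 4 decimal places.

0.2121

P(θ) = 1 / (1 + exp(−a(θ − b)))
P(Amara) = 0.9783  [exponent 3.8088]
P(Kenji) = 0.7662  [exponent 1.1868]
Difference = 0.9783 − 0.7662 = 0.2121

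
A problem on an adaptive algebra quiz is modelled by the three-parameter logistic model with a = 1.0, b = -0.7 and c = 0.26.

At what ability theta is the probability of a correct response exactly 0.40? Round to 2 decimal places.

P(theta) = c + (1 − c) · 1 / (1 + exp(−a(theta − b)))
Remove guessing floor: (0.40 − 0.26)/(1 − 0.26) = 0.1892
logit = ln(0.1892/0.8108) = -1.4553
theta = b + logit/(a) = -0.7 + (-1.4553)/1.0000 = -2.1553

-2.16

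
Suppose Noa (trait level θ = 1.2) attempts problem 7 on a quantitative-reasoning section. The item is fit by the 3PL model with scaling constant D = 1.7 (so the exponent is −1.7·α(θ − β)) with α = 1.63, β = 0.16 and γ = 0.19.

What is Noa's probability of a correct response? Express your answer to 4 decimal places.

P(θ) = γ + (1 − γ) · 1 / (1 + exp(−D·α(θ − β)))
Exponent: 1.7 × 1.63 × (1.2 − 0.16) = 2.8818
1/(1 + e^{-2.8818}) = 0.9469
P = 0.19 + 0.81 × 0.9469 = 0.9570

0.9570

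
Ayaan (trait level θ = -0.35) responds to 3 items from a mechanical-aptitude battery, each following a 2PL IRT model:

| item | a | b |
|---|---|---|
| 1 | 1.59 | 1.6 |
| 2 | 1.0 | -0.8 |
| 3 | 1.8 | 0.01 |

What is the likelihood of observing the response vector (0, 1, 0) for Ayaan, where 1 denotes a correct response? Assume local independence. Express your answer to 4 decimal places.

0.3836

P(θ) = 1 / (1 + exp(−a(θ − b)))
P_1 = 1/(1+e^{3.1005}) = 0.0431
P_2 = 1/(1+e^{-0.4500}) = 0.6106
P_3 = 1/(1+e^{0.6480}) = 0.3434
L = (1−P_1) × P_2 × (1−P_3) = 0.9569 × 0.6106 × 0.6566 = 0.38365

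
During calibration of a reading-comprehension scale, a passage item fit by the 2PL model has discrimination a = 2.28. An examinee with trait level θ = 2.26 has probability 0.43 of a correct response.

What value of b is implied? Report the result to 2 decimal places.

P(θ) = 1 / (1 + exp(−a(θ − b)))
logit(0.43) = ln(0.43/0.57) = -0.2819
b = θ − logit/(a) = 2.26 − (-0.2819)/2.2800 = 2.3836

2.38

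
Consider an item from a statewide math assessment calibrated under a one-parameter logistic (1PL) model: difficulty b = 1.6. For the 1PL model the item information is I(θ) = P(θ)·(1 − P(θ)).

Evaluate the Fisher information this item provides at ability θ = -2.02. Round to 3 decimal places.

P = 1/(1+e^{3.6200}) = 0.0261
P(1−P) = 0.0261 × 0.9739 = 0.0254
I = P(1−P) = 0.02540

0.025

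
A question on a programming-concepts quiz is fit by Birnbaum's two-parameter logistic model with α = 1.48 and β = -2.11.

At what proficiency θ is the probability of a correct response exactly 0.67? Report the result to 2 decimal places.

-1.63

P(θ) = 1 / (1 + exp(−α(θ − β)))
logit = ln(0.6700/0.3300) = 0.7082
θ = β + logit/(α) = -2.11 + 0.7082/1.4800 = -1.6315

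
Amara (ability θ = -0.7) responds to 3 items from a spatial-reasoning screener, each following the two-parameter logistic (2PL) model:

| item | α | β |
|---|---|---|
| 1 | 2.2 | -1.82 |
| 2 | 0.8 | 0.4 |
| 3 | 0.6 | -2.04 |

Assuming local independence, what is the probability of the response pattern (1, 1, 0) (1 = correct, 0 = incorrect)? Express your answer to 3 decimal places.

0.084

P(θ) = 1 / (1 + exp(−α(θ − β)))
P_1 = 1/(1+e^{-2.4640}) = 0.9216
P_2 = 1/(1+e^{0.8800}) = 0.2932
P_3 = 1/(1+e^{-0.8040}) = 0.6908
L = P_1 × P_2 × (1−P_3) = 0.9216 × 0.2932 × 0.3092 = 0.08353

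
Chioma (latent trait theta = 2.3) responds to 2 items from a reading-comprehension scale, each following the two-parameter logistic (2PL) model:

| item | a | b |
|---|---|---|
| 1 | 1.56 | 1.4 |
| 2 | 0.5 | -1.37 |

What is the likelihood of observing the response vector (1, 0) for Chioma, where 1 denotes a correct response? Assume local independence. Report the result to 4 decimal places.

0.1105

P(theta) = 1 / (1 + exp(−a(theta − b)))
P_1 = 1/(1+e^{-1.4040}) = 0.8028
P_2 = 1/(1+e^{-1.8350}) = 0.8624
L = P_1 × (1−P_2) = 0.8028 × 0.1376 = 0.11050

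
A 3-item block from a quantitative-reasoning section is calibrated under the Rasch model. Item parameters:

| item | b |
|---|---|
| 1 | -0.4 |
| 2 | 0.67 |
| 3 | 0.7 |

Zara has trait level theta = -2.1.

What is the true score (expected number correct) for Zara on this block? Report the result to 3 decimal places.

0.271

P(theta) = 1 / (1 + exp(−(theta − b)))
P_1 = 1/(1+e^{1.7000}) = 0.1545
P_2 = 1/(1+e^{2.7700}) = 0.0590
P_3 = 1/(1+e^{2.8000}) = 0.0573
E[score] = 0.1545 + 0.0590 + 0.0573 = 0.2708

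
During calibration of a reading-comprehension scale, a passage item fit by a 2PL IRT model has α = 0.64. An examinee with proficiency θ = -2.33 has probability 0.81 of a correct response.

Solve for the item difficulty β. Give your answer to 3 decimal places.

P(θ) = 1 / (1 + exp(−α(θ − β)))
logit(0.81) = ln(0.81/0.19) = 1.4500
β = θ − logit/(α) = -2.33 − 1.4500/0.6400 = -4.5956

-4.596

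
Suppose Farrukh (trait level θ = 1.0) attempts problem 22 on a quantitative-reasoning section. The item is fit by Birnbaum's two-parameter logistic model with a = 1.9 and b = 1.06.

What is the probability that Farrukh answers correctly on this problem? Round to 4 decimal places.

P(θ) = 1 / (1 + exp(−a(θ − b)))
Exponent: 1.9 × (1.0 − 1.06) = -0.1140
1/(1 + e^{0.1140}) = 0.4715

0.4715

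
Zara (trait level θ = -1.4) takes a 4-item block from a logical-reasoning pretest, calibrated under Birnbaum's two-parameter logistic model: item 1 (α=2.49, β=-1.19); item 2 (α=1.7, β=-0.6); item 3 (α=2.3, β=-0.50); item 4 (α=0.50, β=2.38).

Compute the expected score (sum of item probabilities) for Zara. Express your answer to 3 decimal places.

0.820

P(θ) = 1 / (1 + exp(−α(θ − β)))
P_1 = 1/(1+e^{0.5229}) = 0.3722
P_2 = 1/(1+e^{1.3600}) = 0.2042
P_3 = 1/(1+e^{2.0700}) = 0.1120
P_4 = 1/(1+e^{1.8900}) = 0.1312
E[score] = 0.3722 + 0.2042 + 0.1120 + 0.1312 = 0.8197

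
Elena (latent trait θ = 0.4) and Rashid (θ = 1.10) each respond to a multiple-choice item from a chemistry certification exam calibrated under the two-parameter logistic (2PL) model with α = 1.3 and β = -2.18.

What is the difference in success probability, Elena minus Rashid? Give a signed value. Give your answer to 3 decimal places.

P(θ) = 1 / (1 + exp(−α(θ − β)))
P(Elena) = 0.9662  [exponent 3.3540]
P(Rashid) = 0.9861  [exponent 4.2640]
Difference = 0.9662 − 0.9861 = -0.0199

-0.020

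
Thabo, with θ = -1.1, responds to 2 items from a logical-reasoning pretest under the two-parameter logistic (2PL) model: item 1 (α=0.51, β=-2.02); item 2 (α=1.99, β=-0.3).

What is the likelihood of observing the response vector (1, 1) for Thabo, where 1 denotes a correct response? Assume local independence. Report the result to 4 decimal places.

P(θ) = 1 / (1 + exp(−α(θ − β)))
P_1 = 1/(1+e^{-0.4692}) = 0.6152
P_2 = 1/(1+e^{1.5920}) = 0.1691
L = P_1 × P_2 = 0.6152 × 0.1691 = 0.10403

0.1040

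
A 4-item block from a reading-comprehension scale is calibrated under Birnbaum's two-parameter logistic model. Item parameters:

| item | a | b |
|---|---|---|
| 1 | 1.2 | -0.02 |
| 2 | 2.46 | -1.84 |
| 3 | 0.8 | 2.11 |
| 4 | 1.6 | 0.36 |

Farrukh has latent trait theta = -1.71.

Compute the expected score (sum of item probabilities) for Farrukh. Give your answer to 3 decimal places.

0.776

P(theta) = 1 / (1 + exp(−a(theta − b)))
P_1 = 1/(1+e^{2.0280}) = 0.1163
P_2 = 1/(1+e^{-0.3198}) = 0.5793
P_3 = 1/(1+e^{3.0560}) = 0.0450
P_4 = 1/(1+e^{3.3120}) = 0.0352
E[score] = 0.1163 + 0.5793 + 0.0450 + 0.0352 = 0.7757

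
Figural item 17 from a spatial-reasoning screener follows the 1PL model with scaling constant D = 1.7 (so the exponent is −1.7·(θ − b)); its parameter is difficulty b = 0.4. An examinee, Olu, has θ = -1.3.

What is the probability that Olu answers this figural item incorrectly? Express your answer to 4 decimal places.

0.9473

P(θ) = 1 / (1 + exp(−D·(θ − b)))
Exponent: 1.7 × (-1.3 − 0.4) = -2.8900
1/(1 + e^{2.8900}) = 0.0527
P = 0.0527
P(incorrect) = 1 − 0.0527 = 0.9473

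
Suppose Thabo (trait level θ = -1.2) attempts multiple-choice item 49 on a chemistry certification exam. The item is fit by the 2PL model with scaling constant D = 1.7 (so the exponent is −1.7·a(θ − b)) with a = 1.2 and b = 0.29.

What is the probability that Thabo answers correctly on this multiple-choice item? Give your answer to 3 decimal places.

0.046

P(θ) = 1 / (1 + exp(−D·a(θ − b)))
Exponent: 1.7 × 1.2 × (-1.2 − 0.29) = -3.0396
1/(1 + e^{3.0396}) = 0.0457
P = 0.0457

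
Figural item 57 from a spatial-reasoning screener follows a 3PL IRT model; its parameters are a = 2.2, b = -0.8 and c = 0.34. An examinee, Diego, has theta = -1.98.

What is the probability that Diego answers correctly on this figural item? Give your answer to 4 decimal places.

0.3858

P(theta) = c + (1 − c) · 1 / (1 + exp(−a(theta − b)))
Exponent: 2.2 × (-1.98 − (-0.8)) = -2.5960
1/(1 + e^{2.5960}) = 0.0694
P = 0.34 + 0.66 × 0.0694 = 0.3858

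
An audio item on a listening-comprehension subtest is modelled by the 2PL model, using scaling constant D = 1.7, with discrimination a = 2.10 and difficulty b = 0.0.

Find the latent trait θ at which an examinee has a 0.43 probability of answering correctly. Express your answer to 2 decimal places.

-0.08

P(θ) = 1 / (1 + exp(−D·a(θ − b)))
logit = ln(0.4300/0.5700) = -0.2819
θ = b + logit/(1.7·a) = 0.0 + (-0.2819)/3.5700 = -0.0789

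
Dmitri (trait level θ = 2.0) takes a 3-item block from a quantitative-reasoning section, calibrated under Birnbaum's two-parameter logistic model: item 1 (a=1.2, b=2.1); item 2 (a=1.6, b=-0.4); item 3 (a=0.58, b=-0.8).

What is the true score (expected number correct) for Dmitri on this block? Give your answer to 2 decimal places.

P(θ) = 1 / (1 + exp(−a(θ − b)))
P_1 = 1/(1+e^{0.1200}) = 0.4700
P_2 = 1/(1+e^{-3.8400}) = 0.9790
P_3 = 1/(1+e^{-1.6240}) = 0.8353
E[score] = 0.4700 + 0.9790 + 0.8353 = 2.2843

2.28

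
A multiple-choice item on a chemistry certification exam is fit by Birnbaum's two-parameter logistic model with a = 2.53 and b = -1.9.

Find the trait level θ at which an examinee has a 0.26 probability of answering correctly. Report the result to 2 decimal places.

P(θ) = 1 / (1 + exp(−a(θ − b)))
logit = ln(0.2600/0.7400) = -1.0460
θ = b + logit/(a) = -1.9 + (-1.0460)/2.5300 = -2.3134

-2.31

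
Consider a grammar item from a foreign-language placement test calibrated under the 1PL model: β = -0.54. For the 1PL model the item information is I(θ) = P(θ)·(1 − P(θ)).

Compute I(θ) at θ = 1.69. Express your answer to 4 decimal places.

P = 1/(1+e^{-2.2300}) = 0.9029
P(1−P) = 0.9029 × 0.0971 = 0.0877
I = P(1−P) = 0.08766

0.0877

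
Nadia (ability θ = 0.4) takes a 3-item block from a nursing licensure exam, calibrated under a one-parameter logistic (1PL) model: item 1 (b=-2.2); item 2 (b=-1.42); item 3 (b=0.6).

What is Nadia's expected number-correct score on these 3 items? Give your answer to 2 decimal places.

P(θ) = 1 / (1 + exp(−(θ − b)))
P_1 = 1/(1+e^{-2.6000}) = 0.9309
P_2 = 1/(1+e^{-1.8200}) = 0.8606
P_3 = 1/(1+e^{0.2000}) = 0.4502
E[score] = 0.9309 + 0.8606 + 0.4502 = 2.2416

2.24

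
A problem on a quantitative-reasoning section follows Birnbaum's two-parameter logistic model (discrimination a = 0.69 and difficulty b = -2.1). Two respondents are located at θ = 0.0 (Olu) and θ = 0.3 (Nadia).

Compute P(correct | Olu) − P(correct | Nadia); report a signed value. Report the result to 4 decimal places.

-0.0299

P(θ) = 1 / (1 + exp(−a(θ − b)))
P(Olu) = 0.8098  [exponent 1.4490]
P(Nadia) = 0.8397  [exponent 1.6560]
Difference = 0.8098 − 0.8397 = -0.0299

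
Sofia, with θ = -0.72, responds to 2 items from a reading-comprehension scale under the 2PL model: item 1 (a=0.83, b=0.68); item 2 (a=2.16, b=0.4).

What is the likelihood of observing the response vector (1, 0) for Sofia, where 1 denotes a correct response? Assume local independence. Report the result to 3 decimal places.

P(θ) = 1 / (1 + exp(−a(θ − b)))
P_1 = 1/(1+e^{1.1620}) = 0.2383
P_2 = 1/(1+e^{2.4192}) = 0.0817
L = P_1 × (1−P_2) = 0.2383 × 0.9183 = 0.21883

0.219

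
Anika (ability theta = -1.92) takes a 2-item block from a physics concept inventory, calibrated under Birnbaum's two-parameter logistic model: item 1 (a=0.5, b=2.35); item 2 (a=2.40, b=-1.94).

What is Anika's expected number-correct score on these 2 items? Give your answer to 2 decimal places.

0.62

P(theta) = 1 / (1 + exp(−a(theta − b)))
P_1 = 1/(1+e^{2.1350}) = 0.1057
P_2 = 1/(1+e^{-0.0480}) = 0.5120
E[score] = 0.1057 + 0.5120 = 0.6177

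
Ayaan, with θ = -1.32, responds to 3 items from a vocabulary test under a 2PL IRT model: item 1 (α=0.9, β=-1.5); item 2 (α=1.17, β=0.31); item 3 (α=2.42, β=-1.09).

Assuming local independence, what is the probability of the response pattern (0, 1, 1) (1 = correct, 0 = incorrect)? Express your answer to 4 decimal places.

0.0217

P(θ) = 1 / (1 + exp(−α(θ − β)))
P_1 = 1/(1+e^{-0.1620}) = 0.5404
P_2 = 1/(1+e^{1.9071}) = 0.1293
P_3 = 1/(1+e^{0.5566}) = 0.3643
L = (1−P_1) × P_2 × P_3 = 0.4596 × 0.1293 × 0.3643 = 0.02165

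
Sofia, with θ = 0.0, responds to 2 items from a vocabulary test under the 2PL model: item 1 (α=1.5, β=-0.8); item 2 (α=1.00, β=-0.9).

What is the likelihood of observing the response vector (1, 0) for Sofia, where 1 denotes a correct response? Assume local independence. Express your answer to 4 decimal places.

0.2221

P(θ) = 1 / (1 + exp(−α(θ − β)))
P_1 = 1/(1+e^{-1.2000}) = 0.7685
P_2 = 1/(1+e^{-0.9000}) = 0.7109
L = P_1 × (1−P_2) = 0.7685 × 0.2891 = 0.22214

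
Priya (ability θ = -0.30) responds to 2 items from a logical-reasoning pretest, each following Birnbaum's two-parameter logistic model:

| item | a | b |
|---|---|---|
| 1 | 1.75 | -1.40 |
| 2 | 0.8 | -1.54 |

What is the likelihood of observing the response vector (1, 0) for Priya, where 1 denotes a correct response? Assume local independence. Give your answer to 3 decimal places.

P(θ) = 1 / (1 + exp(−a(θ − b)))
P_1 = 1/(1+e^{-1.9250}) = 0.8727
P_2 = 1/(1+e^{-0.9920}) = 0.7295
L = P_1 × (1−P_2) = 0.8727 × 0.2705 = 0.23608

0.236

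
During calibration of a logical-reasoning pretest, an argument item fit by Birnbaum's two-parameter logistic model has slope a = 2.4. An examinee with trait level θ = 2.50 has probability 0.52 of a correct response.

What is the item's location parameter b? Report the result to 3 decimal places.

2.467

P(θ) = 1 / (1 + exp(−a(θ − b)))
logit(0.52) = ln(0.52/0.48) = 0.0800
b = θ − logit/(a) = 2.50 − 0.0800/2.4000 = 2.4666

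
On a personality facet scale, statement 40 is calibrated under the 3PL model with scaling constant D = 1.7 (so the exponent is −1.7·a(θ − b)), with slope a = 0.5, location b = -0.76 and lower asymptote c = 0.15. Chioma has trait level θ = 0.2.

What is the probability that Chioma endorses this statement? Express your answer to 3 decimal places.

0.739

P(θ) = c + (1 − c) · 1 / (1 + exp(−D·a(θ − b)))
Exponent: 1.7 × 0.5 × (0.2 − (-0.76)) = 0.8160
1/(1 + e^{-0.8160}) = 0.6934
P = 0.15 + 0.85 × 0.6934 = 0.7394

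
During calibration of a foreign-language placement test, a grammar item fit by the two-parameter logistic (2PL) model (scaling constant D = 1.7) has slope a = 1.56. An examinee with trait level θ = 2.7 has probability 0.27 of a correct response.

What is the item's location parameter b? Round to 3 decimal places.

P(θ) = 1 / (1 + exp(−D·a(θ − b)))
logit(0.27) = ln(0.27/0.73) = -0.9946
b = θ − logit/(1.7·a) = 2.7 − (-0.9946)/2.6520 = 3.0750

3.075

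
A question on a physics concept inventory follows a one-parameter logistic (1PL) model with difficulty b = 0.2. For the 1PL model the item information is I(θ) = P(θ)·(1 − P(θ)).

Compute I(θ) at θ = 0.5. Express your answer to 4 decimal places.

0.2445

P = 1/(1+e^{-0.3000}) = 0.5744
P(1−P) = 0.5744 × 0.4256 = 0.2445
I = P(1−P) = 0.24446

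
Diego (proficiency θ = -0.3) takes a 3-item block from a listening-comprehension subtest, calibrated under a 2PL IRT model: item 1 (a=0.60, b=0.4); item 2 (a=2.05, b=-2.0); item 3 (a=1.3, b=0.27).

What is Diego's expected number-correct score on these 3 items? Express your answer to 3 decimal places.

1.690

P(θ) = 1 / (1 + exp(−a(θ − b)))
P_1 = 1/(1+e^{0.4200}) = 0.3965
P_2 = 1/(1+e^{-3.4850}) = 0.9703
P_3 = 1/(1+e^{0.7410}) = 0.3228
E[score] = 0.3965 + 0.9703 + 0.3228 = 1.6896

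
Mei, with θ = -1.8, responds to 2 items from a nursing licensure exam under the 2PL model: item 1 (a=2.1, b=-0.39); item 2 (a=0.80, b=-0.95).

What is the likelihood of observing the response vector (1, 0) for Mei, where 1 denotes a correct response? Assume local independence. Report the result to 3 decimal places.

P(θ) = 1 / (1 + exp(−a(θ − b)))
P_1 = 1/(1+e^{2.9610}) = 0.0492
P_2 = 1/(1+e^{0.6800}) = 0.3363
L = P_1 × (1−P_2) = 0.0492 × 0.6637 = 0.03267

0.033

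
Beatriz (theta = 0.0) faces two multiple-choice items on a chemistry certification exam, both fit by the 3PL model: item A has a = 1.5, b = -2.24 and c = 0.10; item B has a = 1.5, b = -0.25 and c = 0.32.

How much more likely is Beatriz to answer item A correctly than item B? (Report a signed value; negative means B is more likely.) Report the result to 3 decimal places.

P(theta) = c + (1 − c) · 1 / (1 + exp(−a(theta − b)))
P_A = 0.9698
P_B = 0.7230
P_A − P_B = 0.2468

0.247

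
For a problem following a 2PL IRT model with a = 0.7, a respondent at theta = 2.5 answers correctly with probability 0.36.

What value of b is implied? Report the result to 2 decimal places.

3.32

P(theta) = 1 / (1 + exp(−a(theta − b)))
logit(0.36) = ln(0.36/0.64) = -0.5754
b = theta − logit/(a) = 2.5 − (-0.5754)/0.7000 = 3.3219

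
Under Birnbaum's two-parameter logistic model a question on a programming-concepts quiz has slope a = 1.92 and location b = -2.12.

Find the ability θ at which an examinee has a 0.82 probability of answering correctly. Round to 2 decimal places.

-1.33

P(θ) = 1 / (1 + exp(−a(θ − b)))
logit = ln(0.8200/0.1800) = 1.5163
θ = b + logit/(a) = -2.12 + 1.5163/1.9200 = -1.3302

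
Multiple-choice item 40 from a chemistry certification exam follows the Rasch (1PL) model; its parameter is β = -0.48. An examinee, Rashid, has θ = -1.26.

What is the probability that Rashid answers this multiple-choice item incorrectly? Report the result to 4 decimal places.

0.6857

P(θ) = 1 / (1 + exp(−(θ − β)))
Exponent: (-1.26 − (-0.48)) = -0.7800
1/(1 + e^{0.7800}) = 0.3143
P = 0.3143
P(incorrect) = 1 − 0.3143 = 0.6857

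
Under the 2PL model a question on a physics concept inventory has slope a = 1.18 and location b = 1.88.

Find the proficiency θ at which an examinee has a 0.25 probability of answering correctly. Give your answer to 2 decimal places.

0.95

P(θ) = 1 / (1 + exp(−a(θ − b)))
logit = ln(0.2500/0.7500) = -1.0986
θ = b + logit/(a) = 1.88 + (-1.0986)/1.1800 = 0.9490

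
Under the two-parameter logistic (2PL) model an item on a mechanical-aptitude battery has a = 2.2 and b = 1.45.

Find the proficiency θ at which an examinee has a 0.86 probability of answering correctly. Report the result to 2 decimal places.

P(θ) = 1 / (1 + exp(−a(θ − b)))
logit = ln(0.8600/0.1400) = 1.8153
θ = b + logit/(a) = 1.45 + 1.8153/2.2000 = 2.2751

2.28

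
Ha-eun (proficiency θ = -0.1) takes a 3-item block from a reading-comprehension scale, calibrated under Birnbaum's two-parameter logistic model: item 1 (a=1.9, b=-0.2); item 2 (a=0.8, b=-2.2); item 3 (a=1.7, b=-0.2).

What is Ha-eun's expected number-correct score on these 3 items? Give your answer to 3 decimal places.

P(θ) = 1 / (1 + exp(−a(θ − b)))
P_1 = 1/(1+e^{-0.1900}) = 0.5474
P_2 = 1/(1+e^{-1.6800}) = 0.8429
P_3 = 1/(1+e^{-0.1700}) = 0.5424
E[score] = 0.5474 + 0.8429 + 0.5424 = 1.9327

1.933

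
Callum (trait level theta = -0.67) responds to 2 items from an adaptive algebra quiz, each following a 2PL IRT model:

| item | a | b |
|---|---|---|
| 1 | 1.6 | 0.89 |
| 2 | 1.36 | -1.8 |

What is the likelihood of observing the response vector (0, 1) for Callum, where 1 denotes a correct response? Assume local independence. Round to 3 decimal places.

0.760

P(theta) = 1 / (1 + exp(−a(theta − b)))
P_1 = 1/(1+e^{2.4960}) = 0.0761
P_2 = 1/(1+e^{-1.5368}) = 0.8230
L = (1−P_1) × P_2 = 0.9239 × 0.8230 = 0.76034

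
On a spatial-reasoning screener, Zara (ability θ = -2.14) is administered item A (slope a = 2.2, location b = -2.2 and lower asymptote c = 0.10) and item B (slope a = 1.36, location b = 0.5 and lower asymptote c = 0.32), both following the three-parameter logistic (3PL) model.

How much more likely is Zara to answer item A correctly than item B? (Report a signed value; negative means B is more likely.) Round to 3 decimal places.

0.241

P(θ) = c + (1 − c) · 1 / (1 + exp(−a(θ − b)))
P_A = 0.5797
P_B = 0.3383
P_A − P_B = 0.2414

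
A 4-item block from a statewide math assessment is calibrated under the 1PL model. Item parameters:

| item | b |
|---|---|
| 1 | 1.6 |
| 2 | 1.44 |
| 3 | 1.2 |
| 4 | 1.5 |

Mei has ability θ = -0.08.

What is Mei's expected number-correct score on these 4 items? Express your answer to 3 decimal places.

0.725

P(θ) = 1 / (1 + exp(−(θ − b)))
P_1 = 1/(1+e^{1.6800}) = 0.1571
P_2 = 1/(1+e^{1.5200}) = 0.1795
P_3 = 1/(1+e^{1.2800}) = 0.2176
P_4 = 1/(1+e^{1.5800}) = 0.1708
E[score] = 0.1571 + 0.1795 + 0.2176 + 0.1708 = 0.7249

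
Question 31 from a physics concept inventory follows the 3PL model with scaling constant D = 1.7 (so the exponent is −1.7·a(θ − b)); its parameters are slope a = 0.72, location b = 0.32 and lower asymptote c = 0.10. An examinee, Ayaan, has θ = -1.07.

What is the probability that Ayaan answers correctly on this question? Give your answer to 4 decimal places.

0.2389

P(θ) = c + (1 − c) · 1 / (1 + exp(−D·a(θ − b)))
Exponent: 1.7 × 0.72 × (-1.07 − 0.32) = -1.7014
1/(1 + e^{1.7014}) = 0.1543
P = 0.10 + 0.90 × 0.1543 = 0.2389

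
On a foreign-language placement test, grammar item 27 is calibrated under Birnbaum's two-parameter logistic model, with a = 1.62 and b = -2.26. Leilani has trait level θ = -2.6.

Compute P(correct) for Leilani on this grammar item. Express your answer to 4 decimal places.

0.3657

P(θ) = 1 / (1 + exp(−a(θ − b)))
Exponent: 1.62 × (-2.6 − (-2.26)) = -0.5508
1/(1 + e^{0.5508}) = 0.3657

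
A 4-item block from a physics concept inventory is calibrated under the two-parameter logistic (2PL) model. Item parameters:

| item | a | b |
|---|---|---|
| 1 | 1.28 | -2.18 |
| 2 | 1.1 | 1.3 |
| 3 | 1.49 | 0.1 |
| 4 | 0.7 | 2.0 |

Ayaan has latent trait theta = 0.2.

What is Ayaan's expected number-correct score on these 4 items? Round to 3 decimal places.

P(theta) = 1 / (1 + exp(−a(theta − b)))
P_1 = 1/(1+e^{-3.0464}) = 0.9546
P_2 = 1/(1+e^{1.2100}) = 0.2297
P_3 = 1/(1+e^{-0.1490}) = 0.5372
P_4 = 1/(1+e^{1.2600}) = 0.2210
E[score] = 0.9546 + 0.2297 + 0.5372 + 0.2210 = 1.9425

1.942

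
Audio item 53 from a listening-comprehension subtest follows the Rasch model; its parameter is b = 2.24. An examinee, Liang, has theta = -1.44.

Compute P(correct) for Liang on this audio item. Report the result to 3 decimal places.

0.025

P(theta) = 1 / (1 + exp(−(theta − b)))
Exponent: (-1.44 − 2.24) = -3.6800
1/(1 + e^{3.6800}) = 0.0246
P = 0.0246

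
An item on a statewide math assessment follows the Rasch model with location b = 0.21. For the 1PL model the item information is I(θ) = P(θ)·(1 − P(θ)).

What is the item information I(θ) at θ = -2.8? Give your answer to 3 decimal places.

P = 1/(1+e^{3.0100}) = 0.0470
P(1−P) = 0.0470 × 0.9530 = 0.0448
I = P(1−P) = 0.04477

0.045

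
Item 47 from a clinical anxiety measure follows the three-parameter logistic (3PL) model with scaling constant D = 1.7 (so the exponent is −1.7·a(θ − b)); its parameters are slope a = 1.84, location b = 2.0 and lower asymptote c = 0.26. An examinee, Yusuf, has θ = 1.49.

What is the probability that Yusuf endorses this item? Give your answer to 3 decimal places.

0.385

P(θ) = c + (1 − c) · 1 / (1 + exp(−D·a(θ − b)))
Exponent: 1.7 × 1.84 × (1.49 − 2.0) = -1.5953
1/(1 + e^{1.5953}) = 0.1686
P = 0.26 + 0.74 × 0.1686 = 0.3848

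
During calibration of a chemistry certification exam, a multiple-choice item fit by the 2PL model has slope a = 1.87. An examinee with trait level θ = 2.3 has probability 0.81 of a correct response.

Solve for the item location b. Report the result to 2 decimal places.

P(θ) = 1 / (1 + exp(−a(θ − b)))
logit(0.81) = ln(0.81/0.19) = 1.4500
b = θ − logit/(a) = 2.3 − 1.4500/1.8700 = 1.5246

1.52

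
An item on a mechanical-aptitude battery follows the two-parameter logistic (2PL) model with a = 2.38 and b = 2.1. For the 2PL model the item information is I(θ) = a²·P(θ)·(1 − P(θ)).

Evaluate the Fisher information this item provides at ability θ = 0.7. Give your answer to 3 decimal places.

P = 1/(1+e^{3.3320}) = 0.0345
P(1−P) = 0.0345 × 0.9655 = 0.0333
I = a² × P(1−P) = 2.38² × 0.0333 = 0.18862

0.189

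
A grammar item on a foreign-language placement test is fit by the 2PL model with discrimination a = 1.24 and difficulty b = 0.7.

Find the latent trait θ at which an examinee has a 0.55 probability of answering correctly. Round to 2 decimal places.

P(θ) = 1 / (1 + exp(−a(θ − b)))
logit = ln(0.5500/0.4500) = 0.2007
θ = b + logit/(a) = 0.7 + 0.2007/1.2400 = 0.8618

0.86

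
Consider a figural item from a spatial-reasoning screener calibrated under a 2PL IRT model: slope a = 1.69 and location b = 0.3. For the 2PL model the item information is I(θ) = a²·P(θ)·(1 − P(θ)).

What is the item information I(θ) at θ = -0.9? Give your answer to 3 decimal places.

0.294

P = 1/(1+e^{2.0280}) = 0.1163
P(1−P) = 0.1163 × 0.8837 = 0.1028
I = a² × P(1−P) = 1.69² × 0.1028 = 0.29352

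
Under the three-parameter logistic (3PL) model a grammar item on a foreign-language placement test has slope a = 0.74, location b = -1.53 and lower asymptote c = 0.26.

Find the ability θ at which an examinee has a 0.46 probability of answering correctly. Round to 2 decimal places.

-2.87

P(θ) = c + (1 − c) · 1 / (1 + exp(−a(θ − b)))
Remove guessing floor: (0.46 − 0.26)/(1 − 0.26) = 0.2703
logit = ln(0.2703/0.7297) = -0.9933
θ = b + logit/(a) = -1.53 + (-0.9933)/0.7400 = -2.8722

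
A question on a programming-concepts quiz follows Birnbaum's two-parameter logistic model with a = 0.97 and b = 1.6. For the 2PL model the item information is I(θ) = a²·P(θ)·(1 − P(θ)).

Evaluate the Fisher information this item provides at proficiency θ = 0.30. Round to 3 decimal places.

P = 1/(1+e^{1.2610}) = 0.2208
P(1−P) = 0.2208 × 0.7792 = 0.1720
I = a² × P(1−P) = 0.97² × 0.1720 = 0.16188

0.162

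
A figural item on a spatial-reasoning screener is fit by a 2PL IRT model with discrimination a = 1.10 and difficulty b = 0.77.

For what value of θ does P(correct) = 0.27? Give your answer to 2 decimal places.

-0.13

P(θ) = 1 / (1 + exp(−a(θ − b)))
logit = ln(0.2700/0.7300) = -0.9946
θ = b + logit/(a) = 0.77 + (-0.9946)/1.1000 = -0.1342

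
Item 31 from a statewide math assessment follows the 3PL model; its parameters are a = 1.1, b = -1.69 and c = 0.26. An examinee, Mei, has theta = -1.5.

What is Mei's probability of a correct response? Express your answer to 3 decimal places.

0.669

P(theta) = c + (1 − c) · 1 / (1 + exp(−a(theta − b)))
Exponent: 1.1 × (-1.5 − (-1.69)) = 0.2090
1/(1 + e^{-0.2090}) = 0.5521
P = 0.26 + 0.74 × 0.5521 = 0.6685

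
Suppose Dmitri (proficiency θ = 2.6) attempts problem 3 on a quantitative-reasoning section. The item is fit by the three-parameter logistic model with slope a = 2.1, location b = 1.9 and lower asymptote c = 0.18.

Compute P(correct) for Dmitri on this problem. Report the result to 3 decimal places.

P(θ) = c + (1 − c) · 1 / (1 + exp(−a(θ − b)))
Exponent: 2.1 × (2.6 − 1.9) = 1.4700
1/(1 + e^{-1.4700}) = 0.8131
P = 0.18 + 0.82 × 0.8131 = 0.8467

0.847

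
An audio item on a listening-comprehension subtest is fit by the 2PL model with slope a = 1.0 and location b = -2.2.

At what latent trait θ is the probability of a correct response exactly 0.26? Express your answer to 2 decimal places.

-3.25

P(θ) = 1 / (1 + exp(−a(θ − b)))
logit = ln(0.2600/0.7400) = -1.0460
θ = b + logit/(a) = -2.2 + (-1.0460)/1.0000 = -3.2460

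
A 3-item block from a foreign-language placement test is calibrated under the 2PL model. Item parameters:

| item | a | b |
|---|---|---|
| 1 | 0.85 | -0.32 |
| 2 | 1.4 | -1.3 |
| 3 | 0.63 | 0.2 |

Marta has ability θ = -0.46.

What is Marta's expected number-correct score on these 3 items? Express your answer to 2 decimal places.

P(θ) = 1 / (1 + exp(−a(θ − b)))
P_1 = 1/(1+e^{0.1190}) = 0.4703
P_2 = 1/(1+e^{-1.1760}) = 0.7642
P_3 = 1/(1+e^{0.4158}) = 0.3975
E[score] = 0.4703 + 0.7642 + 0.3975 = 1.6320

1.63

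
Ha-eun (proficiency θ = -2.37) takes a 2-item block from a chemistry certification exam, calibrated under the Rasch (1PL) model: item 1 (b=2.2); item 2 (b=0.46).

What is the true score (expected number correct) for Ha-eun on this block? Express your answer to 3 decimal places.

0.066

P(θ) = 1 / (1 + exp(−(θ − b)))
P_1 = 1/(1+e^{4.5700}) = 0.0103
P_2 = 1/(1+e^{2.8300}) = 0.0557
E[score] = 0.0103 + 0.0557 = 0.0660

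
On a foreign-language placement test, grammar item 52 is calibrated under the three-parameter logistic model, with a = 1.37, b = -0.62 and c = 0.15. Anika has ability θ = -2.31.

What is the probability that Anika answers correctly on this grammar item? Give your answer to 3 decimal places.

0.226

P(θ) = c + (1 − c) · 1 / (1 + exp(−a(θ − b)))
Exponent: 1.37 × (-2.31 − (-0.62)) = -2.3153
1/(1 + e^{2.3153}) = 0.0899
P = 0.15 + 0.85 × 0.0899 = 0.2264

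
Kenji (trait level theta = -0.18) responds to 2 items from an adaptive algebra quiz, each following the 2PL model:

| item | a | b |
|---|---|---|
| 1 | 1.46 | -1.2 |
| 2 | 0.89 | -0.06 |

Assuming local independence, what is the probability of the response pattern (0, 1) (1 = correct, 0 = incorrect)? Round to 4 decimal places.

P(theta) = 1 / (1 + exp(−a(theta − b)))
P_1 = 1/(1+e^{-1.4892}) = 0.8160
P_2 = 1/(1+e^{0.1068}) = 0.4733
L = (1−P_1) × P_2 = 0.1840 × 0.4733 = 0.08711

0.0871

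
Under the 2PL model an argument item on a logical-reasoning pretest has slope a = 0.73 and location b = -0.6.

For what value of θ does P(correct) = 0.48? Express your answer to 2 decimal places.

-0.71

P(θ) = 1 / (1 + exp(−a(θ − b)))
logit = ln(0.4800/0.5200) = -0.0800
θ = b + logit/(a) = -0.6 + (-0.0800)/0.7300 = -0.7096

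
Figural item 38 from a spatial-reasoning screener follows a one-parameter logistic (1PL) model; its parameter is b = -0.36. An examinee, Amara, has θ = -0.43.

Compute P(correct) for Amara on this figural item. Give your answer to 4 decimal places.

P(θ) = 1 / (1 + exp(−(θ − b)))
Exponent: (-0.43 − (-0.36)) = -0.0700
1/(1 + e^{0.0700}) = 0.4825
P = 0.4825

0.4825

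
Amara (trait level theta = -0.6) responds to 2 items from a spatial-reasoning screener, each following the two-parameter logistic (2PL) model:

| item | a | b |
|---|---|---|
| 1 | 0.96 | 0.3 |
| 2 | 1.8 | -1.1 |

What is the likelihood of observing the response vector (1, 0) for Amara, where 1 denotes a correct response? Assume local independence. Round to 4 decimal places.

P(theta) = 1 / (1 + exp(−a(theta − b)))
P_1 = 1/(1+e^{0.8640}) = 0.2965
P_2 = 1/(1+e^{-0.9000}) = 0.7109
L = P_1 × (1−P_2) = 0.2965 × 0.2891 = 0.08570

0.0857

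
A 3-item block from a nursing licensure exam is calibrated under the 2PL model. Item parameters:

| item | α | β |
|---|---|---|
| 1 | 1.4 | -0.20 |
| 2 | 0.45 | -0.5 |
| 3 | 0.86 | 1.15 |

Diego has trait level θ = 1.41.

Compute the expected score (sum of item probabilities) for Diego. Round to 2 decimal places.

2.16

P(θ) = 1 / (1 + exp(−α(θ − β)))
P_1 = 1/(1+e^{-2.2540}) = 0.9050
P_2 = 1/(1+e^{-0.8595}) = 0.7026
P_3 = 1/(1+e^{-0.2236}) = 0.5557
E[score] = 0.9050 + 0.7026 + 0.5557 = 2.1632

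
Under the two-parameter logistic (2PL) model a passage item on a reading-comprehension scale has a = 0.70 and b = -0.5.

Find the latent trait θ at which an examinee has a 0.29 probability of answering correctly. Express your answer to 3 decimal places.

-1.779

P(θ) = 1 / (1 + exp(−a(θ − b)))
logit = ln(0.2900/0.7100) = -0.8954
θ = b + logit/(a) = -0.5 + (-0.8954)/0.7000 = -1.7791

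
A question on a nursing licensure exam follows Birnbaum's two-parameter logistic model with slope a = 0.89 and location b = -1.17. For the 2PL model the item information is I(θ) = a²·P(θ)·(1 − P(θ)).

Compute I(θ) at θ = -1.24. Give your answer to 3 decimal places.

0.198

P = 1/(1+e^{0.0623}) = 0.4844
P(1−P) = 0.4844 × 0.5156 = 0.2498
I = a² × P(1−P) = 0.89² × 0.2498 = 0.19783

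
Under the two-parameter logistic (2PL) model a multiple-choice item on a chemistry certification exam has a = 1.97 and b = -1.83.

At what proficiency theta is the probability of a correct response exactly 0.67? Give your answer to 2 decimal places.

-1.47

P(theta) = 1 / (1 + exp(−a(theta − b)))
logit = ln(0.6700/0.3300) = 0.7082
theta = b + logit/(a) = -1.83 + 0.7082/1.9700 = -1.4705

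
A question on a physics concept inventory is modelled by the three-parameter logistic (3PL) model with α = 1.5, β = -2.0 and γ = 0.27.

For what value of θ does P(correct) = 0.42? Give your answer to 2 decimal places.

P(θ) = γ + (1 − γ) · 1 / (1 + exp(−α(θ − β)))
Remove guessing floor: (0.42 − 0.27)/(1 − 0.27) = 0.2055
logit = ln(0.2055/0.7945) = -1.3524
θ = β + logit/(α) = -2.0 + (-1.3524)/1.5000 = -2.9016

-2.90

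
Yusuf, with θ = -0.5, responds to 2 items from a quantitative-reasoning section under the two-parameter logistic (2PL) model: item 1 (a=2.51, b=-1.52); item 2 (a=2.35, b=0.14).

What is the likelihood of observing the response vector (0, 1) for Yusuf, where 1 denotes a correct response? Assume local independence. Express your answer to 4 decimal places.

0.0130

P(θ) = 1 / (1 + exp(−a(θ − b)))
P_1 = 1/(1+e^{-2.5602}) = 0.9283
P_2 = 1/(1+e^{1.5040}) = 0.1818
L = (1−P_1) × P_2 = 0.0717 × 0.1818 = 0.01305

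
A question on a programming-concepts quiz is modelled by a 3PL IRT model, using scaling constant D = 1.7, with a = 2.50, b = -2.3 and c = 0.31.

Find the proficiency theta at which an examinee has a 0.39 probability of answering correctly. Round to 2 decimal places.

P(theta) = c + (1 − c) · 1 / (1 + exp(−D·a(theta − b)))
Remove guessing floor: (0.39 − 0.31)/(1 − 0.31) = 0.1159
logit = ln(0.1159/0.8841) = -2.0314
theta = b + logit/(1.7·a) = -2.3 + (-2.0314)/4.2500 = -2.7780

-2.78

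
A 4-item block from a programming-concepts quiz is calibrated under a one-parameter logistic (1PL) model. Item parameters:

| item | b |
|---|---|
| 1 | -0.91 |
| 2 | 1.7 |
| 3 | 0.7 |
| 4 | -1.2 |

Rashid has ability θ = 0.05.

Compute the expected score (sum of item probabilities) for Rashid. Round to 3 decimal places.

2.005

P(θ) = 1 / (1 + exp(−(θ − b)))
P_1 = 1/(1+e^{-0.9600}) = 0.7231
P_2 = 1/(1+e^{1.6500}) = 0.1611
P_3 = 1/(1+e^{0.6500}) = 0.3430
P_4 = 1/(1+e^{-1.2500}) = 0.7773
E[score] = 0.7231 + 0.1611 + 0.3430 + 0.7773 = 2.0045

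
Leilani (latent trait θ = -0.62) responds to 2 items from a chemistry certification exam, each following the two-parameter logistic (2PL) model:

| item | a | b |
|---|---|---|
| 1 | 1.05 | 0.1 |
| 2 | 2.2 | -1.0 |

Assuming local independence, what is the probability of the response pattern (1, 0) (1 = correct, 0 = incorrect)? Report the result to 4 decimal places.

0.0966

P(θ) = 1 / (1 + exp(−a(θ − b)))
P_1 = 1/(1+e^{0.7560}) = 0.3195
P_2 = 1/(1+e^{-0.8360}) = 0.6976
L = P_1 × (1−P_2) = 0.3195 × 0.3024 = 0.09661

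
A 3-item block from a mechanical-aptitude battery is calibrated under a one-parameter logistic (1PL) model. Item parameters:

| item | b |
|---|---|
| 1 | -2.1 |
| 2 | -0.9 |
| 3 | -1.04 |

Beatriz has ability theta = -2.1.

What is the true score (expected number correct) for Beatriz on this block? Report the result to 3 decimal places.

P(theta) = 1 / (1 + exp(−(theta − b)))
P_1 = 1/(1+e^{0.0000}) = 0.5000
P_2 = 1/(1+e^{1.2000}) = 0.2315
P_3 = 1/(1+e^{1.0600}) = 0.2573
E[score] = 0.5000 + 0.2315 + 0.2573 = 0.9888

0.989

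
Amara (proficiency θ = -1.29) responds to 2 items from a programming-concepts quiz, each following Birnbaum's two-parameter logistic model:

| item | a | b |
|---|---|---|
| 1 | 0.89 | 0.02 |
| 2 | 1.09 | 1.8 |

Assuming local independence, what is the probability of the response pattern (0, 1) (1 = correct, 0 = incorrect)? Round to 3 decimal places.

0.025

P(θ) = 1 / (1 + exp(−a(θ − b)))
P_1 = 1/(1+e^{1.1659}) = 0.2376
P_2 = 1/(1+e^{3.3681}) = 0.0333
L = (1−P_1) × P_2 = 0.7624 × 0.0333 = 0.02539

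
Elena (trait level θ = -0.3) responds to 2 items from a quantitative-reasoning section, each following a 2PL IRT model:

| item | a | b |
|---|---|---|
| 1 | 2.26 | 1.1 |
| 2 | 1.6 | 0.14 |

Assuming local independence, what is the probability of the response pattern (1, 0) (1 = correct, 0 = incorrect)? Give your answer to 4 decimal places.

0.0271

P(θ) = 1 / (1 + exp(−a(θ − b)))
P_1 = 1/(1+e^{3.1640}) = 0.0405
P_2 = 1/(1+e^{0.7040}) = 0.3309
L = P_1 × (1−P_2) = 0.0405 × 0.6691 = 0.02713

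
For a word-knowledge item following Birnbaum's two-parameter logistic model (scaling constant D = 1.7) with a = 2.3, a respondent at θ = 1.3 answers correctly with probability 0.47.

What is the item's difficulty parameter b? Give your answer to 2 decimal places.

1.33

P(θ) = 1 / (1 + exp(−D·a(θ − b)))
logit(0.47) = ln(0.47/0.53) = -0.1201
b = θ − logit/(1.7·a) = 1.3 − (-0.1201)/3.9100 = 1.3307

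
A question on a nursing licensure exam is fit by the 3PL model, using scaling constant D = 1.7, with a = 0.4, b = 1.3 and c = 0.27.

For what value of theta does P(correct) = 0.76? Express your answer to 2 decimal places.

2.35

P(theta) = c + (1 − c) · 1 / (1 + exp(−D·a(theta − b)))
Remove guessing floor: (0.76 − 0.27)/(1 − 0.27) = 0.6712
logit = ln(0.6712/0.3288) = 0.7138
theta = b + logit/(1.7·a) = 1.3 + 0.7138/0.6800 = 2.3497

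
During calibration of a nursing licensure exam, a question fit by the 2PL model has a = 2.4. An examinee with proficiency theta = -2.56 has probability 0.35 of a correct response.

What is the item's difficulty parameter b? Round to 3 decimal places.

P(theta) = 1 / (1 + exp(−a(theta − b)))
logit(0.35) = ln(0.35/0.65) = -0.6190
b = theta − logit/(a) = -2.56 − (-0.6190)/2.4000 = -2.3021

-2.302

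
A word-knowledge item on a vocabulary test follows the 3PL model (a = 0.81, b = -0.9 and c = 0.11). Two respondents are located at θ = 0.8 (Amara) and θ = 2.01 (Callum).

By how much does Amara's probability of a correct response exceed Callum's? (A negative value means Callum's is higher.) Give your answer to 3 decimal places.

-0.102

P(θ) = c + (1 − c) · 1 / (1 + exp(−a(θ − b)))
P(Amara) = 0.8207  [exponent 1.3770]
P(Callum) = 0.9230  [exponent 2.3571]
Difference = 0.8207 − 0.9230 = -0.1023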